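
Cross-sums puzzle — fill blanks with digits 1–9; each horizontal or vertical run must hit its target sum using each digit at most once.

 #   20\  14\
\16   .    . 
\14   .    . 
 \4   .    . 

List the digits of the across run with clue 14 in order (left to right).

16 in 2 cells must be {7,9}; 4 in 2 cells must be {1,3}.
The 4 across and the 20 down share only 3, so R3C1 = 3.
R3C2 = 4 − 3 = 1 completes the 4 across.
Given what's placed, R1C1 must be 9 to fit the 16 across and 20 down.
R1C2 = 16 − 9 = 7 completes the 16 across.
R2C1 = 20 − 12 = 8 completes the 20 down.
R2C2 = 14 − 8 = 6 completes the 14 across.

8 6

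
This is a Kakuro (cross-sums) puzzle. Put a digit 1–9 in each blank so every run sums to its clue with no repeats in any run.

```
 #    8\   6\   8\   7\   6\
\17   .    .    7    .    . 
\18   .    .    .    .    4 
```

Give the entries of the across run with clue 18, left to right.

5, 2, 1, 6, 4

R1C5 = 6 − 4 = 2 completes the 6 down.
R2C3 = 8 − 7 = 1 completes the 8 down.
No cell is forced outright now. R1C1 can only be 1 or 3 (the digits allowed by both its 17 across and its 8 down). If R1C1 = 1: that forces R1C2 = 4, R1C4 = 3, after which R2C1 would have to be in {2,3,5,6,8} for the 18 across but in {7} for the 8 down — contradiction. So R1C1 = 3.
R2C1 = 8 − 3 = 5 completes the 8 down.
R2C2 = 2: the only remaining digit allowed by both the 18 across and the 6 down.
R2C4 = 18 − 12 = 6 completes the 18 across.
R1C2 = 6 − 2 = 4 completes the 6 down.
R1C4 = 17 − 16 = 1 completes the 17 across.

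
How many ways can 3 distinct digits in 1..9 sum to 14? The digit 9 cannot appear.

6

3 distinct digits from 1–9 sum between 6 and 24.
Dropping sets that contain 9.
Enumerating: {1,5,8}, {1,6,7}, {2,4,8}, {2,5,7}, {3,4,7}, {3,5,6}.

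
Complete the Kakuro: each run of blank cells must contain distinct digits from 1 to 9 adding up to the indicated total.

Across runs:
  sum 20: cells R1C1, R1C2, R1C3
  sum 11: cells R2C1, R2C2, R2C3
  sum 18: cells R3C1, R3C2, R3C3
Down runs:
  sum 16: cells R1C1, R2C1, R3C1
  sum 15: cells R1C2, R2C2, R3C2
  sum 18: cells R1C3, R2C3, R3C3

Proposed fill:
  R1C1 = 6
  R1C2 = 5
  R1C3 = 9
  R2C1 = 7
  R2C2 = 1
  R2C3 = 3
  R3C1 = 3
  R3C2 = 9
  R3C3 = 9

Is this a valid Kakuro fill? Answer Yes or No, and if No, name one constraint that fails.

No — the across run R3C1–R3C3 sums to 21, not 18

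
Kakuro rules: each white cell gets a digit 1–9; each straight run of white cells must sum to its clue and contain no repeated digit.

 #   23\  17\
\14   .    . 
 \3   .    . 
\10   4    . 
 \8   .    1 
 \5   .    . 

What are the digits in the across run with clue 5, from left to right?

2, 3

3 in 2 cells must be {1,2}.
R2C2 = 2: the only remaining digit allowed by both the 3 across and the 17 down.
R3C2 = 10 − 4 = 6 completes the 10 across.
R4C1 = 8 − 1 = 7 completes the 8 across.
Given what's placed, R5C2 must be 3 to fit the 5 across and 17 down.
R1C2 = 17 − 12 = 5 completes the 17 down.
R2C1 = 3 − 2 = 1 completes the 3 across.
R5C1 = 5 − 3 = 2 completes the 5 across.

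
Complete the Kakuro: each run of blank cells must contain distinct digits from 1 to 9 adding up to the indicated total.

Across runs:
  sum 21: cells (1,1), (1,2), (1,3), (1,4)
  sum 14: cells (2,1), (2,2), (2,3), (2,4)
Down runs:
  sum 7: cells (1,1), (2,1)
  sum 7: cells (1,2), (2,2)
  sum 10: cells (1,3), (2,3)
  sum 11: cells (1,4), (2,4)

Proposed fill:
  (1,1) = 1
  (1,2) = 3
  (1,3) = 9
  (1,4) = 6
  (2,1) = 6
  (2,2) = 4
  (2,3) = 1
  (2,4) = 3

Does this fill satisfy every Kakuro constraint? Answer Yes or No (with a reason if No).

No — the across run (1,1)–(1,4) sums to 19, not 21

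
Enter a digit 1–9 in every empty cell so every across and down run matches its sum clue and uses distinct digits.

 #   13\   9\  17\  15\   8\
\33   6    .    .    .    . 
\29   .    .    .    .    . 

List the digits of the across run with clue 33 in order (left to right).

17 in 2 cells must be {8,9}.
R2C1 = 13 − 6 = 7 completes the 13 down.
No cell is forced outright now. R2C4 can only be 6 or 8 or 9 (the digits allowed by both its 29 across and its 15 down). If R2C4 = 8: that forces R1C4 = 7, R1C5 = 3, R2C3 = 9, after which R2C5 would have to be in {1,2,3,4} for the 29 across but in {5} for the 8 down — contradiction. If R2C4 = 9: then R1C4 would have to be in {3,7,8,9} for the 33 across but in {6} for the 15 down — contradiction. So R2C4 = 6.
R1C4 = 15 − 6 = 9 completes the 15 down.
Given what's placed, R1C3 must be 8 to fit the 33 across and 17 down.
R2C3 = 17 − 8 = 9 completes the 17 down.
Nothing is forced directly, so branch on R1C2, whose candidates are 3 or 7. If R1C2 = 3: that forces R1C5 = 7, after which R2C2 would have to be in {2,3,4,5} for the 29 across but in {6} for the 9 down — contradiction. So R1C2 = 7.
R1C5 = 33 − 30 = 3 completes the 33 across.

6, 7, 8, 9, 3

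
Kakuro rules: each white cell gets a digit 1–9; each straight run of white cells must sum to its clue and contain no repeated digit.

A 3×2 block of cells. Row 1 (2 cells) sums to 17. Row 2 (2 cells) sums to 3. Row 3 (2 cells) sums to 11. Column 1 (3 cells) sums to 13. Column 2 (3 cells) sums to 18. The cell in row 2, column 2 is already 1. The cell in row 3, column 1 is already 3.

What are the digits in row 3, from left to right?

3 8

17 in 2 cells must be {8,9}; 3 in 2 cells must be {1,2}.
(2,1) = 3 − 1 = 2 completes the 3 across.
(3,2) = 11 − 3 = 8 completes the 11 across.
(1,1) = 13 − 5 = 8 completes the 13 down.
(1,2) = 17 − 8 = 9 completes the 17 across.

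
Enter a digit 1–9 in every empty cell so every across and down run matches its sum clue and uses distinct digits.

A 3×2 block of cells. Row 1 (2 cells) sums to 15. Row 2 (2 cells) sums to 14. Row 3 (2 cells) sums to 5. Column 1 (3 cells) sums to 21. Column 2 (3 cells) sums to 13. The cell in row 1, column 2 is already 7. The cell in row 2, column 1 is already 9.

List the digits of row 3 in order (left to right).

4, 1

(1,1) = 15 − 7 = 8 completes the 15 across.
(2,2) = 14 − 9 = 5 completes the 14 across.
(3,1) = 21 − 17 = 4 completes the 21 down.
(3,2) = 5 − 4 = 1 completes the 5 across.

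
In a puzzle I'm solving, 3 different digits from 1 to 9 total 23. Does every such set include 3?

The only way to make 23 from 3 distinct digits is {6,8,9}, which does not contain 3.

No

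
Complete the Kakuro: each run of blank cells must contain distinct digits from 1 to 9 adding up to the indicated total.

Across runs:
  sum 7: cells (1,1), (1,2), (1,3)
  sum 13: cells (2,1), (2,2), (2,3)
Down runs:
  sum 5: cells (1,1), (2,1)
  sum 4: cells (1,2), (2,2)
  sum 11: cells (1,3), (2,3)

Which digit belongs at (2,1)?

1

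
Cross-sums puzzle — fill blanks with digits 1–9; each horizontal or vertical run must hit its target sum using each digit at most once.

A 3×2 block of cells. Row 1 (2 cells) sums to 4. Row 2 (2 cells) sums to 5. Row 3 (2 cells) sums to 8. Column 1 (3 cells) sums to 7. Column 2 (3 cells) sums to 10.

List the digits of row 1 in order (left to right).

4 in 2 cells must be {1,3}; 7 in 3 cells must be {1,2,4}.
The 4 across and the 7 down share only 1, so (1,1) = 1.
(1,2) = 4 − 1 = 3 completes the 4 across.
Given what's placed, (3,1) must be 2 to fit the 8 across and 7 down.
(3,2) = 8 − 2 = 6 completes the 8 across.
(2,1) = 7 − 3 = 4 completes the 7 down.
(2,2) = 5 − 4 = 1 completes the 5 across.

1 3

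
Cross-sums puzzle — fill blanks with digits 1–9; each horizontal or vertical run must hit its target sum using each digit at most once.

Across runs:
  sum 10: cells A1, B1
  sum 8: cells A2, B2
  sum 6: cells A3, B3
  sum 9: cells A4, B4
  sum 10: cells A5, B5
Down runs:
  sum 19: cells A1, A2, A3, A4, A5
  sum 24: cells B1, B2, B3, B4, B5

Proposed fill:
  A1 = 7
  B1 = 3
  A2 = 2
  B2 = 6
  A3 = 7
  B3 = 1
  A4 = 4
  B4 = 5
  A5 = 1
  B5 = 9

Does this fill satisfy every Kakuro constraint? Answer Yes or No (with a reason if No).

No — the across run A3–B3 sums to 8, not 6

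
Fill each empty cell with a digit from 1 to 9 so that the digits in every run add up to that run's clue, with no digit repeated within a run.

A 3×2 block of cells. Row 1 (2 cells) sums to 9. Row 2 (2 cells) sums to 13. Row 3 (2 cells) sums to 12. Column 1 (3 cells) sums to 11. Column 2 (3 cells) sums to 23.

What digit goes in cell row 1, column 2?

23 in 3 cells must be {6,8,9}.
Nothing is forced directly, so branch on (1,2), whose candidates are 6 or 8. If (1,2) = 6: that forces (1,1) = 3, (3,1) = 7, after which (3,2) would have to be in {5} for the 12 across but in {8,9} for the 23 down — contradiction. So (1,2) = 8.
(1,1) = 9 − 8 = 1 completes the 9 across.
Given what's placed, (3,2) must be 9 to fit the 12 across and 23 down.
(2,2) = 23 − 17 = 6 completes the 23 down.
(3,1) = 12 − 9 = 3 completes the 12 across.
(2,1) = 13 − 6 = 7 completes the 13 across.

8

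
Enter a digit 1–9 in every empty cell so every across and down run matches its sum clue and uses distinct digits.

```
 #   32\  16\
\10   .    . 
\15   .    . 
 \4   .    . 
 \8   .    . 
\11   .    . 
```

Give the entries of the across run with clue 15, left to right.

9 6

4 in 2 cells must be {1,3}; 16 in 5 cells must be {1,2,3,4,6}.
Only 6 fits R2C2 under both its across sum 15 and down sum 16.
The 4 across and the 32 down share only 3, so R3C1 = 3.
R3C2 = 4 − 3 = 1 completes the 4 across.
R2C1 = 15 − 6 = 9 completes the 15 across.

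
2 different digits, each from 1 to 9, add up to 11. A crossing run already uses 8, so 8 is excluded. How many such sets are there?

3

2 distinct digits from 1–9 sum between 3 and 17.
Dropping sets that contain 8.
Enumerating: {2,9}, {4,7}, {5,6}.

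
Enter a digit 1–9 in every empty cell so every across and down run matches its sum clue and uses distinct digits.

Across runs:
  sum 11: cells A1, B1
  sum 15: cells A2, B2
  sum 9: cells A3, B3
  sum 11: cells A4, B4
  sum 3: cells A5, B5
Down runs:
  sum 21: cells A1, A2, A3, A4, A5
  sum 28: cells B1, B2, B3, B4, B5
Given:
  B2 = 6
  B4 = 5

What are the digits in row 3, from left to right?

3 in 2 cells must be {1,2}.
A2 = 15 − 6 = 9 completes the 15 across.
A4 = 11 − 5 = 6 completes the 11 across.
No cell is forced outright now. A1 can only be 2 or 3 (the digits allowed by both its 11 across and its 21 down). If A1 = 2: that forces B1 = 9, A5 = 1, after which B5 would have to be in {2} for the 3 across but in {1,7} for the 28 down — contradiction. So A1 = 3.
B1 = 11 − 3 = 8 completes the 11 across.
Given what's placed, B5 must be 2 to fit the 3 across and 28 down.
B3 = 28 − 21 = 7 completes the 28 down.
A5 = 3 − 2 = 1 completes the 3 across.
A3 = 9 − 7 = 2 completes the 9 across.

2 7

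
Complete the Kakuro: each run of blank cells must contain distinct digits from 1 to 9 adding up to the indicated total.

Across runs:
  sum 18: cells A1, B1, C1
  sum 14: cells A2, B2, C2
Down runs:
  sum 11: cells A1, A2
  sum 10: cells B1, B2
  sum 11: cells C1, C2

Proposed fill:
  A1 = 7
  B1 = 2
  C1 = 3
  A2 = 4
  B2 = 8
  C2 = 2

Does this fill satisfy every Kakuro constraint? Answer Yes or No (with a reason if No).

No — the across run A1–C1 sums to 12, not 18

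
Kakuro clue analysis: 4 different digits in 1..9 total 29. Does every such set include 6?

No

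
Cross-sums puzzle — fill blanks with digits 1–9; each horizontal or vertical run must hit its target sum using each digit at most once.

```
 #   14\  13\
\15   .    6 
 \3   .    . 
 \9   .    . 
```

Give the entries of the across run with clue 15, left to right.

9, 6

3 in 2 cells must be {1,2}.
R1C1 = 15 − 6 = 9 completes the 15 across.
Given what's placed, R2C2 must be 2 to fit the 3 across and 13 down.
R3C2 = 13 − 8 = 5 completes the 13 down.
R2C1 = 3 − 2 = 1 completes the 3 across.
R3C1 = 9 − 5 = 4 completes the 9 across.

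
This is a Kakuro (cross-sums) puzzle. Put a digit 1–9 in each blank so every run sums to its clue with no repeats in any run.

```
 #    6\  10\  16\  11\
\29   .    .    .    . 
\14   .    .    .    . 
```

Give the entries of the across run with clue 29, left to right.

29 in 4 cells must be {5,7,8,9}; 16 in 2 cells must be {7,9}.
Only 5 fits R1C1 under both its across sum 29 and down sum 6.
R2C1 = 6 − 5 = 1 completes the 6 down.
Given what's placed, R2C3 must be 7 to fit the 14 across and 16 down.
R1C3 = 16 − 7 = 9 completes the 16 down.
No cell is forced outright now. R2C2 can only be 2 or 4 (the digits allowed by both its 14 across and its 10 down). If R2C2 = 4: then R1C2 would have to be in {7,8} for the 29 across but in {6} for the 10 down — contradiction. So R2C2 = 2.
R1C2 = 10 − 2 = 8 completes the 10 down.
R1C4 = 29 − 22 = 7 completes the 29 across.

5 8 9 7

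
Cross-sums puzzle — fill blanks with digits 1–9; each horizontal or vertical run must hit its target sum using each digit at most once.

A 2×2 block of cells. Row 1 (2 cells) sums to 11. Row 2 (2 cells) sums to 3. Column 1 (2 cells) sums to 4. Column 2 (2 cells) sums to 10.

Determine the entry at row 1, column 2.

3 in 2 cells must be {1,2}; 4 in 2 cells must be {1,3}.
The 11 across and the 4 down share only 3, so (1,1) = 3.
(1,2) = 11 − 3 = 8 completes the 11 across.
(2,1) = 4 − 3 = 1 completes the 4 down.
(2,2) = 3 − 1 = 2 completes the 3 across.

8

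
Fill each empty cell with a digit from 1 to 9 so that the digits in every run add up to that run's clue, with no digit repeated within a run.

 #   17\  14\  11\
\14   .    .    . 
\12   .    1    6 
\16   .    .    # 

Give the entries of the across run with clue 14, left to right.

16 in 2 cells must be {7,9}.
R1C3 = 11 − 6 = 5 completes the 11 down.
R2C1 = 12 − 7 = 5 completes the 12 across.
Given what's placed, R3C1 must be 9 to fit the 16 across and 17 down.
R3C2 = 16 − 9 = 7 completes the 16 across.
R1C1 = 17 − 14 = 3 completes the 17 down.
R1C2 = 14 − 8 = 6 completes the 14 across.

3 6 5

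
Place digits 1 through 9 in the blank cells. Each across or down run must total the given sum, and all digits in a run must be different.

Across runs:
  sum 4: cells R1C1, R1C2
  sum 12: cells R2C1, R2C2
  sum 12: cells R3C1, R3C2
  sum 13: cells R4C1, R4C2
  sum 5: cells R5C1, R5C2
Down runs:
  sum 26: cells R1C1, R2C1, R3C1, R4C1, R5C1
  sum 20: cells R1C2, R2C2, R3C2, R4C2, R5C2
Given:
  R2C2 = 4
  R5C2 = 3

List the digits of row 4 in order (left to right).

4 in 2 cells must be {1,3}.
R1C2 = 1: the only remaining digit allowed by both the 4 across and the 20 down.
R2C1 = 12 − 4 = 8 completes the 12 across.
R5C1 = 5 − 3 = 2 completes the 5 across.
R1C1 = 4 − 1 = 3 completes the 4 across.
Nothing is forced directly, so branch on R3C2, whose candidates are 5 or 7. If R3C2 = 7: then R3C1 would have to be in {5} for the 12 across but in {4,6,7,9} for the 26 down — contradiction. So R3C2 = 5.
R3C1 = 12 − 5 = 7 completes the 12 across.
R4C1 = 26 − 20 = 6 completes the 26 down.
R4C2 = 13 − 6 = 7 completes the 13 across.

6 7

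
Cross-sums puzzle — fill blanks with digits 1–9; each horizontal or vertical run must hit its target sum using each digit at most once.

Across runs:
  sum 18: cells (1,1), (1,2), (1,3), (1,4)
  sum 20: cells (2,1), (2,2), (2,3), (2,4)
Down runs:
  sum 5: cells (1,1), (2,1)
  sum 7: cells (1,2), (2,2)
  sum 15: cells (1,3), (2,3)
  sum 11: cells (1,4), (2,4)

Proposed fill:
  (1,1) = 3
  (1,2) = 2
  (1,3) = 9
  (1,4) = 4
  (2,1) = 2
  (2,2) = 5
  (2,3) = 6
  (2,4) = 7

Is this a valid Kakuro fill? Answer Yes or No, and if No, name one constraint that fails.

Across: 3+2+9+4=18; 2+5+6+7=20. Down: 3+2=5; 2+5=7; 9+6=15; 4+7=11. No digit repeats within any run.

Yes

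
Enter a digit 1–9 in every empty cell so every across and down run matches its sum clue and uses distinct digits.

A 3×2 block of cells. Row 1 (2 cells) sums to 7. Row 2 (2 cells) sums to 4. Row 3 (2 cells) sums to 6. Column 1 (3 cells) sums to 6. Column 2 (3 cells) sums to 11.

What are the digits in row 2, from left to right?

3 1

4 in 2 cells must be {1,3}; 6 in 3 cells must be {1,2,3}.
Nothing is forced directly, so branch on (2,1), whose candidates are 1 or 3. If (2,1) = 1: that forces (2,2) = 3, (3,1) = 2, after which (3,2) would have to be in {4} for the 6 across but in {1,2,6,7} for the 11 down — contradiction. So (2,1) = 3.
(2,2) = 4 − 3 = 1 completes the 4 across.
Nothing is forced directly, so branch on (1,1), whose candidates are 1 or 2. If (1,1) = 2: then (1,2) would have to be in {5} for the 7 across but in {2,3,4,6,7,8} for the 11 down — contradiction. So (1,1) = 1.
(1,2) = 7 − 1 = 6 completes the 7 across.
(3,1) = 6 − 4 = 2 completes the 6 down.
(3,2) = 6 − 2 = 4 completes the 6 across.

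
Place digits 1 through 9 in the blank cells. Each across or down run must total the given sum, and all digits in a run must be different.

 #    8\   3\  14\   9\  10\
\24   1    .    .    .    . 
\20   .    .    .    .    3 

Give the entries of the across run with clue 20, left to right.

7, 1, 5, 4, 3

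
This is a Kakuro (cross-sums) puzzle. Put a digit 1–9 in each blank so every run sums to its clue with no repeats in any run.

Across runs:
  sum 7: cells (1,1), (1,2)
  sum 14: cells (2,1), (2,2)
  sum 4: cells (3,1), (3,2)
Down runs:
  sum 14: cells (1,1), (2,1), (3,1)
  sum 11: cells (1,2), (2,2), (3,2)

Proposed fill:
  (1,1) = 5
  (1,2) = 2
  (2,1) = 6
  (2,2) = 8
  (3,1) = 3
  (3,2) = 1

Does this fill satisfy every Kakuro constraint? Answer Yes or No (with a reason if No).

Yes

Across: 5+2=7; 6+8=14; 3+1=4. Down: 5+6+3=14; 2+8+1=11. No digit repeats within any run.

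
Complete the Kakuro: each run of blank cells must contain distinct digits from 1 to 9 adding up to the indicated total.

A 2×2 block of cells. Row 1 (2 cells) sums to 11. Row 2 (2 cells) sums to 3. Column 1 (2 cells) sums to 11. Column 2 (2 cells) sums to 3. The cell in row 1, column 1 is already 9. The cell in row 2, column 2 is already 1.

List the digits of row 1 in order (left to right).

9 2

3 in 2 cells must be {1,2}.
(1,2) = 11 − 9 = 2 completes the 11 across.
(2,1) = 3 − 1 = 2 completes the 3 across.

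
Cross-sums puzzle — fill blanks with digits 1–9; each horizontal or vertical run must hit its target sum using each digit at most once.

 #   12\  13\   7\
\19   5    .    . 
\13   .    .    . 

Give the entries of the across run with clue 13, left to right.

7 5 1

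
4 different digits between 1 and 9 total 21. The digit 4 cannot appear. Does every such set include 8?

Counterexample: {1,5,6,9} sums to 21 under that restriction without using 8.

No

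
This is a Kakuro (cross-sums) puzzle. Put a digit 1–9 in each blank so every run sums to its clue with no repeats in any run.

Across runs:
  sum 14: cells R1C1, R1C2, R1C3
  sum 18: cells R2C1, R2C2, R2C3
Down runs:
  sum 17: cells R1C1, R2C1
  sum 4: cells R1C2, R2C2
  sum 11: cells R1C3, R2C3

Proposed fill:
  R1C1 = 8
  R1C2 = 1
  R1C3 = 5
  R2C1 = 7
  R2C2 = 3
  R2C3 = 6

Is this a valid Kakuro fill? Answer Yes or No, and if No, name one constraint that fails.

No — the down run R1C1–R2C1 sums to 15, not 17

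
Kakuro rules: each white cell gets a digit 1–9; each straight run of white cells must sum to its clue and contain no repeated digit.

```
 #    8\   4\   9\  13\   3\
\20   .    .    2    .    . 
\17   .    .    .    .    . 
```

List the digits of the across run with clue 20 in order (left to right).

5, 3, 2, 9, 1

4 in 2 cells must be {1,3}; 3 in 2 cells must be {1,2}.
R1C5 = 1: the only remaining digit allowed by both the 20 across and the 3 down.
R2C3 = 9 − 2 = 7 completes the 9 down.
R2C4 = 4: the only remaining digit allowed by both the 17 across and the 13 down.
R2C5 = 3 − 1 = 2 completes the 3 down.
R1C2 = 3: the only remaining digit allowed by both the 20 across and the 4 down.
R1C4 = 13 − 4 = 9 completes the 13 down.
R2C2 = 4 − 3 = 1 completes the 4 down.
R1C1 = 20 − 15 = 5 completes the 20 across.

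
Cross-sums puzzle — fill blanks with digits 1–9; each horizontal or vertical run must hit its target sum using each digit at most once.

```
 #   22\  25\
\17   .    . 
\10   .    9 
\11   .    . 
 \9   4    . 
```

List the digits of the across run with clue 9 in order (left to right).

17 in 2 cells must be {8,9}.
Given what's placed, R1C2 must be 8 to fit the 17 across and 25 down.
R2C1 = 10 − 9 = 1 completes the 10 across.
R4C2 = 9 − 4 = 5 completes the 9 across.
R1C1 = 17 − 8 = 9 completes the 17 across.
R3C1 = 22 − 14 = 8 completes the 22 down.
R3C2 = 11 − 8 = 3 completes the 11 across.

4 5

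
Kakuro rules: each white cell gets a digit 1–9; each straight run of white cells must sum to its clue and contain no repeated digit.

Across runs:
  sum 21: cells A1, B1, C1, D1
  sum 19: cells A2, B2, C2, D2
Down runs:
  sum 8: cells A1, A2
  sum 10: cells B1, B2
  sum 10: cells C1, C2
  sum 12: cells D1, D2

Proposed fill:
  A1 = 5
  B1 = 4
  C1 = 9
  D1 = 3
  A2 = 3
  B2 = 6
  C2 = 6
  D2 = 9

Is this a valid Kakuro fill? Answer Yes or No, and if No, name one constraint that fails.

No — the across run A2–D2 sums to 24, not 19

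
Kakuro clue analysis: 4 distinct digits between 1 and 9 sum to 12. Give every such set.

{1,2,3,6}; {1,2,4,5}

4 distinct digits from 1–9 sum between 10 and 30.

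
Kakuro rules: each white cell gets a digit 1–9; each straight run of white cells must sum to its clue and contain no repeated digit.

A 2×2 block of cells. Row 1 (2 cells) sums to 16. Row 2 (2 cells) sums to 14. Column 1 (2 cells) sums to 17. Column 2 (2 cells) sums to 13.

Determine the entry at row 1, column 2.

7

16 in 2 cells must be {7,9}; 17 in 2 cells must be {8,9}.
The 16 across and the 17 down share only 9, so (1,1) = 9.
(1,2) = 16 − 9 = 7 completes the 16 across.
(2,1) = 17 − 9 = 8 completes the 17 down.
(2,2) = 14 − 8 = 6 completes the 14 across.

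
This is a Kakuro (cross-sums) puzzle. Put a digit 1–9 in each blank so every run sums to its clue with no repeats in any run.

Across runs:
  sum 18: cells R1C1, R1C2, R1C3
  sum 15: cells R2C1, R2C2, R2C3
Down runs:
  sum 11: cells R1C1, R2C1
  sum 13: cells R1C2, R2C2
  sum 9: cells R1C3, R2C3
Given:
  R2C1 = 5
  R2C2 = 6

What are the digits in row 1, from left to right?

R1C1 = 11 − 5 = 6 completes the 11 down.
R1C2 = 13 − 6 = 7 completes the 13 down.
R1C3 = 18 − 13 = 5 completes the 18 across.
R2C3 = 15 − 11 = 4 completes the 15 across.

6 7 5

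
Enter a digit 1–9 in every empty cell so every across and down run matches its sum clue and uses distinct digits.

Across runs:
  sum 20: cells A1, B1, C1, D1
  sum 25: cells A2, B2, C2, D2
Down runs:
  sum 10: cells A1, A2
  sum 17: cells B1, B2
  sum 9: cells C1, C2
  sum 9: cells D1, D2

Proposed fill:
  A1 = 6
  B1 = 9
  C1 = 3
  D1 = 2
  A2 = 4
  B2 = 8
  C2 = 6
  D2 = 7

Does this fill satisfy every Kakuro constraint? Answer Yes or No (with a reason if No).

Across: 6+9+3+2=20; 4+8+6+7=25. Down: 6+4=10; 9+8=17; 3+6=9; 2+7=9. No digit repeats within any run.

Yes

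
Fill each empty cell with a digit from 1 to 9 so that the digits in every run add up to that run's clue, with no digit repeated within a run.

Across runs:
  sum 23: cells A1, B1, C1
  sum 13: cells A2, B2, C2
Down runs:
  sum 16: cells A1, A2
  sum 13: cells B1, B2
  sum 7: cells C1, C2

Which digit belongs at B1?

23 in 3 cells must be {6,8,9}; 16 in 2 cells must be {7,9}.
The 23 across and the 16 down share only 9, so A1 = 9.
Given what's placed, C1 must be 6 to fit the 23 across and 7 down.
A2 = 16 − 9 = 7 completes the 16 down.
C2 = 7 − 6 = 1 completes the 7 down.
B1 = 23 − 15 = 8 completes the 23 across.
B2 = 13 − 8 = 5 completes the 13 across.

8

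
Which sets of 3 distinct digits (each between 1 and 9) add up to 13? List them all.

{1,3,9}; {1,4,8}; {1,5,7}; {2,3,8}; {2,4,7}; {2,5,6}; {3,4,6}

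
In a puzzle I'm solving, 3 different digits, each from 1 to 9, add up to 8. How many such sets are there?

2

3 distinct digits from 1–9 sum between 6 and 24.
Enumerating: {1,2,5}, {1,3,4}.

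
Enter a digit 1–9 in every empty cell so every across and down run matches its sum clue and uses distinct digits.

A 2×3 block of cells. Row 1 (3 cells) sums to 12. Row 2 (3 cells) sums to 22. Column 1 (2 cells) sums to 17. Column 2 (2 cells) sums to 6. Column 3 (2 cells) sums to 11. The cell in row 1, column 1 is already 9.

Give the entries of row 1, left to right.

9 1 2

17 in 2 cells must be {8,9}.
Given what's placed, (1,3) must be 2 to fit the 12 across and 11 down.
(2,1) = 17 − 9 = 8 completes the 17 down.
(2,2) = 5: the only remaining digit allowed by both the 22 across and the 6 down.
(2,3) = 22 − 13 = 9 completes the 22 across.
(1,2) = 12 − 11 = 1 completes the 12 across.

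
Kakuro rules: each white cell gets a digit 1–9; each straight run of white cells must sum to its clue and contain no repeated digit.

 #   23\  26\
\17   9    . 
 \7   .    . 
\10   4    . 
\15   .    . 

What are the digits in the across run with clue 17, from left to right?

17 in 2 cells must be {8,9}.
R1C2 = 17 − 9 = 8 completes the 17 across.
R3C2 = 10 − 4 = 6 completes the 10 across.
Nothing is forced directly, so branch on R2C1, whose candidates are 2 or 3. If R2C1 = 3: then R2C2 would have to be in {4} for the 7 across but in {3,5,7,9} for the 26 down — contradiction. So R2C1 = 2.
R2C2 = 7 − 2 = 5 completes the 7 across.
R4C1 = 23 − 15 = 8 completes the 23 down.
R4C2 = 15 − 8 = 7 completes the 15 across.

9 8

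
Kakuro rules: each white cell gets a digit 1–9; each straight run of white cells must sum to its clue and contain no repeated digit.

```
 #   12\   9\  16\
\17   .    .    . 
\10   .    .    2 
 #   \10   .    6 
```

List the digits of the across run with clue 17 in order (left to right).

7, 2, 8

R1C3 = 16 − 8 = 8 completes the 16 down.
R3C2 = 10 − 6 = 4 completes the 10 across.
R2C2 = 3: the only remaining digit allowed by both the 10 across and the 9 down.
R1C2 = 9 − 7 = 2 completes the 9 down.
R2C1 = 10 − 5 = 5 completes the 10 across.
R1C1 = 17 − 10 = 7 completes the 17 across.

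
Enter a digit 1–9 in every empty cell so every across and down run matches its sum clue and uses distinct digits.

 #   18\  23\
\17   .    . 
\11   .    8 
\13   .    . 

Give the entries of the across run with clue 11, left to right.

3 8

17 in 2 cells must be {8,9}; 23 in 3 cells must be {6,8,9}.
R1C2 = 9: the only remaining digit allowed by both the 17 across and the 23 down.
R2C1 = 11 − 8 = 3 completes the 11 across.
R3C2 = 23 − 17 = 6 completes the 23 down.
R1C1 = 17 − 9 = 8 completes the 17 across.
R3C1 = 13 − 6 = 7 completes the 13 across.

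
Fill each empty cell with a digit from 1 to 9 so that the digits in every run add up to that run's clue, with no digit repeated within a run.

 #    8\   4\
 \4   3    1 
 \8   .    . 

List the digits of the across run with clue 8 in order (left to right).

4 in 2 cells must be {1,3}.
R2C1 = 8 − 3 = 5 completes the 8 down.
R2C2 = 8 − 5 = 3 completes the 8 across.

5, 3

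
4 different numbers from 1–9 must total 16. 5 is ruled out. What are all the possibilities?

4 distinct digits from 1–9 sum between 10 and 30.
Dropping sets that contain 5.

{1,2,4,9}; {1,2,6,7}; {1,3,4,8}; {2,3,4,7}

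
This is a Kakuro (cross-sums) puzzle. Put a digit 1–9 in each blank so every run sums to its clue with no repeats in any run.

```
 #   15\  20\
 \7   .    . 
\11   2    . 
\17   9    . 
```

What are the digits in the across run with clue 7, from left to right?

17 in 2 cells must be {8,9}.
R1C1 = 15 − 11 = 4 completes the 15 down.
R1C2 = 7 − 4 = 3 completes the 7 across.
R2C2 = 11 − 2 = 9 completes the 11 across.
R3C2 = 17 − 9 = 8 completes the 17 across.

4 3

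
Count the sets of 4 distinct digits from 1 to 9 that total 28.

2

4 distinct digits from 1–9 sum between 10 and 30.
Enumerating: {4,7,8,9}, {5,6,8,9}.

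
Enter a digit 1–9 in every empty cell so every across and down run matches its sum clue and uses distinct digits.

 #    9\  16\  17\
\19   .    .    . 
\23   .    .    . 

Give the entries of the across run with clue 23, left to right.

23 in 3 cells must be {6,8,9}; 16 in 2 cells must be {7,9}; 17 in 2 cells must be {8,9}.
The 23 across and the 16 down share only 9, so R2C2 = 9.
Given what's placed, R2C3 must be 8 to fit the 23 across and 17 down.
R1C2 = 16 − 9 = 7 completes the 16 down.
R1C3 = 17 − 8 = 9 completes the 17 down.
R2C1 = 23 − 17 = 6 completes the 23 across.
R1C1 = 19 − 16 = 3 completes the 19 across.

6, 9, 8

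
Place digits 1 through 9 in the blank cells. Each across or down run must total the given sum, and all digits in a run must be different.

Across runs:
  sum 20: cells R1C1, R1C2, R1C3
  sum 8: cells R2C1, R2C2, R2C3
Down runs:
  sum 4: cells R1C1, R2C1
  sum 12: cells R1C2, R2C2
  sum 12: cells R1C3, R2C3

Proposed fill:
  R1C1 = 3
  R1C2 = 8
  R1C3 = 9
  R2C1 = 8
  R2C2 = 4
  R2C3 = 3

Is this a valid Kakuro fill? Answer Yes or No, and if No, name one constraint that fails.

No — the down run R1C1–R2C1 sums to 11, not 4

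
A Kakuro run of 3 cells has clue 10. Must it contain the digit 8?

Counterexample: {1,2,7} sums to 10 without using 8.

No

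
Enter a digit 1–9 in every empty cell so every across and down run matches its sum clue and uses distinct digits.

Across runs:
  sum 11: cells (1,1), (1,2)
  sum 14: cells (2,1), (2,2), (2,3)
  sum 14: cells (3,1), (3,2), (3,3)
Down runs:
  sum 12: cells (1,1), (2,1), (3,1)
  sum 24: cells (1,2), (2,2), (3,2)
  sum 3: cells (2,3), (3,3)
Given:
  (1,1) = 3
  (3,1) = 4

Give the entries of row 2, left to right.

5 7 2

24 in 3 cells must be {7,8,9}; 3 in 2 cells must be {1,2}.
(1,2) = 11 − 3 = 8 completes the 11 across.
(2,1) = 12 − 7 = 5 completes the 12 down.
(2,2) = 7: the only remaining digit allowed by both the 14 across and the 24 down.
(2,3) = 14 − 12 = 2 completes the 14 across.
(3,2) = 24 − 15 = 9 completes the 24 down.
(3,3) = 14 − 13 = 1 completes the 14 across.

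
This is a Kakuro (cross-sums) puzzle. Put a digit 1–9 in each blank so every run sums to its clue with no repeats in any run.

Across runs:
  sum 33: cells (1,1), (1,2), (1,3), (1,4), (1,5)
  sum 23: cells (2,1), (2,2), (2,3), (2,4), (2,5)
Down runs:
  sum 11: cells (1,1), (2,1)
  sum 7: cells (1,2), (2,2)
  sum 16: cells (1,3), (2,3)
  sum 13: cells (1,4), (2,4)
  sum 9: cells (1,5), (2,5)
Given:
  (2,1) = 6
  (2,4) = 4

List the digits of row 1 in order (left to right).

16 in 2 cells must be {7,9}.
(1,1) = 11 − 6 = 5 completes the 11 down.
(1,2) = 4: the only remaining digit allowed by both the 33 across and the 7 down.
(1,4) = 13 − 4 = 9 completes the 13 down.
(2,2) = 7 − 4 = 3 completes the 7 down.
(2,3) = 9: the only remaining digit allowed by both the 23 across and the 16 down.
(2,5) = 23 − 22 = 1 completes the 23 across.
(1,3) = 16 − 9 = 7 completes the 16 down.
(1,5) = 33 − 25 = 8 completes the 33 across.

5, 4, 7, 9, 8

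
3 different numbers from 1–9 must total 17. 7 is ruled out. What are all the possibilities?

3 distinct digits from 1–9 sum between 6 and 24.
Dropping sets that contain 7.

{2,6,9}; {3,5,9}; {3,6,8}; {4,5,8}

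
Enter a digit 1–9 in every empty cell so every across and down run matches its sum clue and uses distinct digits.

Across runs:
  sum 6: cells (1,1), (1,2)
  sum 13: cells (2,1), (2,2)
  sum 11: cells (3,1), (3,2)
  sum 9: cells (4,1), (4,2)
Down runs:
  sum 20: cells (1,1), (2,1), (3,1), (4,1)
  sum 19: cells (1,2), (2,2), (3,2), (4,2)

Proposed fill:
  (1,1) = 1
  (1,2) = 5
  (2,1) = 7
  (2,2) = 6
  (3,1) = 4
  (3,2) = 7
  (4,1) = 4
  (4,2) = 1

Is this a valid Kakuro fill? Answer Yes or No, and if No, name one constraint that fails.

No — the down run (1,1)–(4,1) sums to 16, not 20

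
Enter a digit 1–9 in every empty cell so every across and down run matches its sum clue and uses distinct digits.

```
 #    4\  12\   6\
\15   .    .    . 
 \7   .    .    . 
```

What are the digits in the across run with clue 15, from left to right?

7 in 3 cells must be {1,2,4}; 4 in 2 cells must be {1,3}.
The 7 across and the 4 down share only 1, so R2C1 = 1.
Given what's placed, R2C2 must be 4 to fit the 7 across and 12 down.
R2C3 = 7 − 5 = 2 completes the 7 across.
R1C1 = 4 − 1 = 3 completes the 4 down.
R1C2 = 12 − 4 = 8 completes the 12 down.
R1C3 = 15 − 11 = 4 completes the 15 across.

3 8 4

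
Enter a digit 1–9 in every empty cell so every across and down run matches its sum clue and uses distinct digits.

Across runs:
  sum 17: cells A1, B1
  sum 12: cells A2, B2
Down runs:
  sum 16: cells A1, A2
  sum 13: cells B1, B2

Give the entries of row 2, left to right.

17 in 2 cells must be {8,9}; 16 in 2 cells must be {7,9}.
The 17 across and the 16 down share only 9, so A1 = 9.
B1 = 17 − 9 = 8 completes the 17 across.
A2 = 16 − 9 = 7 completes the 16 down.
B2 = 12 − 7 = 5 completes the 12 across.

7 5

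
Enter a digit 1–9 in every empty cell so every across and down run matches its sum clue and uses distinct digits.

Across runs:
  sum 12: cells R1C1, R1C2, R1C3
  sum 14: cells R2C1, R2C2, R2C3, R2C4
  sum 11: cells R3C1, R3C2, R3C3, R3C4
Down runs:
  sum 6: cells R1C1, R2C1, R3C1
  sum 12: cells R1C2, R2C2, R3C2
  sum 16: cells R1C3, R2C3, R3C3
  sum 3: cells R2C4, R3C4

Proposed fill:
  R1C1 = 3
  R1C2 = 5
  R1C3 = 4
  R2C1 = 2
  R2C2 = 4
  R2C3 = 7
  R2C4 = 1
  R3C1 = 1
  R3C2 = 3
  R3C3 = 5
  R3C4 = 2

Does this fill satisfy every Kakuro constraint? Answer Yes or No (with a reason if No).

Yes

Across: 3+5+4=12; 2+4+7+1=14; 1+3+5+2=11. Down: 3+2+1=6; 5+4+3=12; 4+7+5=16; 1+2=3. No digit repeats within any run.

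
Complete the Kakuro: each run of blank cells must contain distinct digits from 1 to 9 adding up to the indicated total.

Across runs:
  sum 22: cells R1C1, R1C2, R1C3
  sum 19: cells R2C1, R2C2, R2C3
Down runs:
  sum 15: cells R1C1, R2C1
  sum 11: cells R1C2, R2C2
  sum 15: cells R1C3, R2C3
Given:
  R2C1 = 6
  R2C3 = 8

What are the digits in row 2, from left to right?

6 5 8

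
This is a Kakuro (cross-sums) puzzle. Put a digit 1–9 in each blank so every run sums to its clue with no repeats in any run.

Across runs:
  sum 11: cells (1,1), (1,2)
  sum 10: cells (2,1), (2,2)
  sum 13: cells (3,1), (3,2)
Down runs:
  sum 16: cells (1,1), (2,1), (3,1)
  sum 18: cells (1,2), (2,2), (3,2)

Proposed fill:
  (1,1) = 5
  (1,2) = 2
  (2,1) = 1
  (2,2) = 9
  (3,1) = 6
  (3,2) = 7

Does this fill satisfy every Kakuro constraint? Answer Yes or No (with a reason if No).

No — the across run (1,1)–(1,2) sums to 7, not 11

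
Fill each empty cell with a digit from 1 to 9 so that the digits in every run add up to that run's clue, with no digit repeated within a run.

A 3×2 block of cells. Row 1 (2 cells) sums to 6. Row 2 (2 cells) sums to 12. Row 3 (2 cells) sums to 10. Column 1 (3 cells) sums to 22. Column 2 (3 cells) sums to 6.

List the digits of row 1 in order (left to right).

5 1

6 in 3 cells must be {1,2,3}.
The 6 across and the 22 down share only 5, so (1,1) = 5.
(1,2) = 6 − 5 = 1 completes the 6 across.
Given what's placed, (2,2) must be 3 to fit the 12 across and 6 down.
(3,2) = 6 − 4 = 2 completes the 6 down.
(2,1) = 12 − 3 = 9 completes the 12 across.
(3,1) = 10 − 2 = 8 completes the 10 across.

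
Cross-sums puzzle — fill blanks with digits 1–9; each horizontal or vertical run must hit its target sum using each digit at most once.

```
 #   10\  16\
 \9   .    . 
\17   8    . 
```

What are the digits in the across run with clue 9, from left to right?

17 in 2 cells must be {8,9}; 16 in 2 cells must be {7,9}.
R1C1 = 10 − 8 = 2 completes the 10 down.
R1C2 = 9 − 2 = 7 completes the 9 across.
R2C2 = 17 − 8 = 9 completes the 17 across.

2 7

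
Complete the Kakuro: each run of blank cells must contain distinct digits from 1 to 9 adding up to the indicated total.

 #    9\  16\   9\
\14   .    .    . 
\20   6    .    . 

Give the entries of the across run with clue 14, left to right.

3 7 4

16 in 2 cells must be {7,9}.
R1C1 = 9 − 6 = 3 completes the 9 down.
Given what's placed, R2C2 must be 9 to fit the 20 across and 16 down.
R2C3 = 20 − 15 = 5 completes the 20 across.
R1C2 = 16 − 9 = 7 completes the 16 down.
R1C3 = 14 − 10 = 4 completes the 14 across.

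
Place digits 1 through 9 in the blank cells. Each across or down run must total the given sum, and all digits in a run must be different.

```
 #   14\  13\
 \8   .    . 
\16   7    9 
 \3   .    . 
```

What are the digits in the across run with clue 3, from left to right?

16 in 2 cells must be {7,9}; 3 in 2 cells must be {1,2}.
R3C2 = 1: the only remaining digit allowed by both the 3 across and the 13 down.
R1C2 = 13 − 10 = 3 completes the 13 down.
R3C1 = 3 − 1 = 2 completes the 3 across.
R1C1 = 8 − 3 = 5 completes the 8 across.

2, 1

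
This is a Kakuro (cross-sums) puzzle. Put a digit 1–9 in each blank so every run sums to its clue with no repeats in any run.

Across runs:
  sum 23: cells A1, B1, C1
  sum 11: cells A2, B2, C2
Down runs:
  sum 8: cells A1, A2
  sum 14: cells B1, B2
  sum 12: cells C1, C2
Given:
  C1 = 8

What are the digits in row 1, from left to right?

6 9 8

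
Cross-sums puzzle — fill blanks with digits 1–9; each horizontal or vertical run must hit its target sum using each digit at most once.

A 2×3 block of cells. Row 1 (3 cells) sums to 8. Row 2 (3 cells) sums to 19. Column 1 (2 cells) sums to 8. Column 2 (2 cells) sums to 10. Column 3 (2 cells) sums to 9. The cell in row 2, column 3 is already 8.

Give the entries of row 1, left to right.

3, 4, 1

(1,3) = 9 − 8 = 1 completes the 9 down.
No cell is forced outright now. (1,1) can only be 2 or 3 or 5 (the digits allowed by both its 8 across and its 8 down). If (1,1) = 2: then (1,2) would have to be in {5} for the 8 across but in {1,2,3,4,6,7,8,9} for the 10 down — contradiction. If (1,1) = 5: that forces (1,2) = 2, after which (2,1) would have to be in {2,4,5,6,7,9} for the 19 across but in {3} for the 8 down — contradiction. So (1,1) = 3.
(1,2) = 8 − 4 = 4 completes the 8 across.
(2,1) = 8 − 3 = 5 completes the 8 down.
(2,2) = 19 − 13 = 6 completes the 19 across.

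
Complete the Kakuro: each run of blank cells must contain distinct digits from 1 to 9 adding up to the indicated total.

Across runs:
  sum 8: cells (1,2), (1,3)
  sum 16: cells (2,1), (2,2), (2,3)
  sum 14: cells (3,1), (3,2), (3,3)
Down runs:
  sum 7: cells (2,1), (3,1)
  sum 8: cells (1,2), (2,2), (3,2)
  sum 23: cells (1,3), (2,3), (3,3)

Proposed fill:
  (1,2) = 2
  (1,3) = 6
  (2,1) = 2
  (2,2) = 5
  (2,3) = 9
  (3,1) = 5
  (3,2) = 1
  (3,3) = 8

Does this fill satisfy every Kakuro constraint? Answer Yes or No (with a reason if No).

Across: 2+6=8; 2+5+9=16; 5+1+8=14. Down: 2+5=7; 2+5+1=8; 6+9+8=23. No digit repeats within any run.

Yes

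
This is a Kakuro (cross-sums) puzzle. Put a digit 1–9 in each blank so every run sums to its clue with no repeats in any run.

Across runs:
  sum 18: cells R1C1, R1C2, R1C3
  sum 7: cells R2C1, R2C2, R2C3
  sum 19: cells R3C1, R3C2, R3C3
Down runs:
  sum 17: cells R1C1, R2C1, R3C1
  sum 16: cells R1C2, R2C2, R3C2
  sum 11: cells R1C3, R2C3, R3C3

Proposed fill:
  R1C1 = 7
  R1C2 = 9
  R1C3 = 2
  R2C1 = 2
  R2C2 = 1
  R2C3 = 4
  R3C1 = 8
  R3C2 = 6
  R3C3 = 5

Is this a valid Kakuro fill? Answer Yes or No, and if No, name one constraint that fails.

Across: 7+9+2=18; 2+1+4=7; 8+6+5=19. Down: 7+2+8=17; 9+1+6=16; 2+4+5=11. No digit repeats within any run.

Yes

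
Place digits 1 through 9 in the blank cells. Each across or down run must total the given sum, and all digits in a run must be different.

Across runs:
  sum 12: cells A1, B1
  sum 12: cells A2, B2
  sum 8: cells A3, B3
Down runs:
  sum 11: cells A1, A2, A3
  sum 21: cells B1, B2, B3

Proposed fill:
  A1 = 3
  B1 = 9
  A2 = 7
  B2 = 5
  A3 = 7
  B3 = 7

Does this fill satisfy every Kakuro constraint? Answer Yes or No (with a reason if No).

No — the down run A1–A3 sums to 17, not 11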